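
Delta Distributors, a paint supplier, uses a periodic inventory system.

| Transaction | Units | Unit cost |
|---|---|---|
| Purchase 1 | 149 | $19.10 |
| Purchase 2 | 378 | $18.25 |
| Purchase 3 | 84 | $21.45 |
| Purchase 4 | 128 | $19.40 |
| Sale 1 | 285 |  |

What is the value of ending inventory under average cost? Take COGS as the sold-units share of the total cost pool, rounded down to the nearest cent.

Ending inventory = $8,618.88

Sale 1, sell 285: 285/739 × $14,029.40 → $5,410.52
Ending inventory (cost pool remaining) = $8,618.88
Check: goods available $14,029.40 = COGS $5,410.52 + ending $8,618.88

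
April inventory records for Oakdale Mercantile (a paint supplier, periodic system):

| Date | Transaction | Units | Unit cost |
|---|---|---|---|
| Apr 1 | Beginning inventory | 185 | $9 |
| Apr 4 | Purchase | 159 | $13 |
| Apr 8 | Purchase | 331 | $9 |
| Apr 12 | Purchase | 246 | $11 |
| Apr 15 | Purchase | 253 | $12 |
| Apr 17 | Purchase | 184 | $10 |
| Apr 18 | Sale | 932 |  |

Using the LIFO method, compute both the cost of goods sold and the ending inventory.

Apr 18, 932 sold [LIFO — newest first]: 184 @ $10 + 253 @ $12 + 246 @ $11 + 249 @ $9 = $9,823
Ending inventory: 185 @ $9 + 159 @ $13 + 82 @ $9 = $4,470

COGS = $9,823; ending inventory = $4,470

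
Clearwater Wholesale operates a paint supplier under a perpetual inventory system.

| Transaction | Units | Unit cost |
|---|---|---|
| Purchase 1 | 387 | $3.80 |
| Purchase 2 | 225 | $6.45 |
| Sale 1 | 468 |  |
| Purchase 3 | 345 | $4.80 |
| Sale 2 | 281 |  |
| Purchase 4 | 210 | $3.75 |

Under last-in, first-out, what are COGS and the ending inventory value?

Sale 1 (468) [LIFO — newest first]: 225 @ $6.45 + 243 @ $3.80 = $2,374.65
Sale 2 (281) [LIFO — newest first]: 281 @ $4.80 = $1,348.80
Total COGS = $2,374.65 + $1,348.80 = $3,723.45
Ending inventory: 144 @ $3.80 + 64 @ $4.80 + 210 @ $3.75 = $1,641.90
Check: goods available $5,365.35 = COGS $3,723.45 + ending $1,641.90

COGS = $3,723.45; ending inventory = $1,641.90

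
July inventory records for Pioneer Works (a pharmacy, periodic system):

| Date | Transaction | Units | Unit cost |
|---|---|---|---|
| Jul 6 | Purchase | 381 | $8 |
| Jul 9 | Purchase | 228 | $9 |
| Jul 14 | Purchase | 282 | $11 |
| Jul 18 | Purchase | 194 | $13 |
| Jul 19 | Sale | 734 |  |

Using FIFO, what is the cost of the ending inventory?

Jul 19, 734 sold [FIFO — oldest first]: 381 @ $8 + 228 @ $9 + 125 @ $11 = $6,475
Ending inventory: 157 @ $11 + 194 @ $13 = $4,249

Ending inventory = $4,249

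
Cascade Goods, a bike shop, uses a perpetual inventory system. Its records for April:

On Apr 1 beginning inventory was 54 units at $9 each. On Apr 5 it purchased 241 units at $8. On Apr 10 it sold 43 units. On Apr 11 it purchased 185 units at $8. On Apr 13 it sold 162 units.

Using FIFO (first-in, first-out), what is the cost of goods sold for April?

COGS = $1,694

Apr 10, 43 sold [FIFO — oldest first]: 43 @ $9 = $387
Apr 13, 162 sold [FIFO — oldest first]: 11 @ $9 + 151 @ $8 = $1,307
Total COGS = $387 + $1,307 = $1,694
Ending inventory: 90 @ $8 + 185 @ $8 = $2,200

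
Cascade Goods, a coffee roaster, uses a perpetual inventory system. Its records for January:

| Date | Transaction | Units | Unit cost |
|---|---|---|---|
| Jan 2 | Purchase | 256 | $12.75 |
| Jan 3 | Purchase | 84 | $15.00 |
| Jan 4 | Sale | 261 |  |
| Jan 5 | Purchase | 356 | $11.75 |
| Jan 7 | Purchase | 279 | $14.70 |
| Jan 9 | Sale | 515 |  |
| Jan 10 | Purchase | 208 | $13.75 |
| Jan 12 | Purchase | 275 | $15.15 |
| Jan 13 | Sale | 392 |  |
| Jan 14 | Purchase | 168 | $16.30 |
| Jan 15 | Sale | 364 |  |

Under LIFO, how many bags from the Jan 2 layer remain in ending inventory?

Jan 4, 261 sold [LIFO — newest first]: 84 @ $15.00 + 177 @ $12.75 = $3,516.75
Jan 9, 515 sold [LIFO — newest first]: 279 @ $14.70 + 236 @ $11.75 = $6,874.30
Jan 13, 392 sold [LIFO — newest first]: 275 @ $15.15 + 117 @ $13.75 = $5,775.00
Jan 15, 364 sold [LIFO — newest first]: 168 @ $16.30 + 91 @ $13.75 + 105 @ $11.75 = $5,223.40
Total COGS = $3,516.75 + $6,874.30 + $5,775.00 + $5,223.40 = $21,389.45
Ending inventory: 79 @ $12.75 + 15 @ $11.75 = $1,183.50

79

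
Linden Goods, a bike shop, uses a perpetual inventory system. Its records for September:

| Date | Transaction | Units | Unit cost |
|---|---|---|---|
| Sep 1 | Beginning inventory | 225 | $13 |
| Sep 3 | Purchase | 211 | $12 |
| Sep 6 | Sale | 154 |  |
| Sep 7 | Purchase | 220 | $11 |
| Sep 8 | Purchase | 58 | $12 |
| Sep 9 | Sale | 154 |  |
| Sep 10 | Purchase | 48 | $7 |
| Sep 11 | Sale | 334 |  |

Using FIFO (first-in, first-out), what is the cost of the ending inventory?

Ending inventory = $1,186

Sep 6, 154 sold [FIFO — oldest first]: 154 @ $13 = $2,002
Sep 9, 154 sold [FIFO — oldest first]: 71 @ $13 + 83 @ $12 = $1,919
Sep 11, 334 sold [FIFO — oldest first]: 128 @ $12 + 206 @ $11 = $3,802
Total COGS = $2,002 + $1,919 + $3,802 = $7,723
Ending inventory: 14 @ $11 + 58 @ $12 + 48 @ $7 = $1,186
Check: goods available $8,909 = COGS $7,723 + ending $1,186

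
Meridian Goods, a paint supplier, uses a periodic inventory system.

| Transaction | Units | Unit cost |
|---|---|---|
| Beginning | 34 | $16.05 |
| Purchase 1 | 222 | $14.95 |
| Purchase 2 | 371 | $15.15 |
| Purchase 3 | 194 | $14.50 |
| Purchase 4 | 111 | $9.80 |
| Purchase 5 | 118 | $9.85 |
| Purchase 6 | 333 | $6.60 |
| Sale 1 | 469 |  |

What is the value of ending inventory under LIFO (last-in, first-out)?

Ending inventory = $13,209.65

Sale 1 (469) [LIFO — newest first]: 333 @ $6.60 + 118 @ $9.85 + 18 @ $9.80 = $3,536.50
Ending inventory: 34 @ $16.05 + 222 @ $14.95 + 371 @ $15.15 + 194 @ $14.50 + 93 @ $9.80 = $13,209.65
Check: goods available $16,746.15 = COGS $3,536.50 + ending $13,209.65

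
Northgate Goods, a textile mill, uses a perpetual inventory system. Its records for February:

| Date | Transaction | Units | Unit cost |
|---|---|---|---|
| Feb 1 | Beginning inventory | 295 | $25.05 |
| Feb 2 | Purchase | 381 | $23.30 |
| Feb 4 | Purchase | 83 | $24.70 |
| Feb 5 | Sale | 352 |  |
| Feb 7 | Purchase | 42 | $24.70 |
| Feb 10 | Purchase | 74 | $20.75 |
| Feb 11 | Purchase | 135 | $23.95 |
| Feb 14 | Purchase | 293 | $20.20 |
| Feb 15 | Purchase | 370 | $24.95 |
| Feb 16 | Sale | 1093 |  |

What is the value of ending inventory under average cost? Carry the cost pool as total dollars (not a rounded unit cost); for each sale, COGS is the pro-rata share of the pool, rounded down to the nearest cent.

After Feb 1: 295 on hand, pool $7,389.75 (≈ $25.0500 each)
After Feb 2: 676 on hand, pool $16,267.05 (≈ $24.0637 each)
After Feb 4: 759 on hand, pool $18,317.15 (≈ $24.1333 each)
Feb 5, sell 352: 352/759 × $18,317.15 → $8,494.91
After Feb 7: 449 on hand, pool $10,859.64 (≈ $24.1863 each)
After Feb 10: 523 on hand, pool $12,395.14 (≈ $23.7001 each)
After Feb 11: 658 on hand, pool $15,628.39 (≈ $23.7514 each)
After Feb 14: 951 on hand, pool $21,546.99 (≈ $22.6572 each)
After Feb 15: 1321 on hand, pool $30,778.49 (≈ $23.2994 each)
Feb 16, sell 1093: 1093/1321 × $30,778.49 → $25,466.22
Total COGS = $8,494.91 + $25,466.22 = $33,961.13
Ending inventory (cost pool remaining) = $5,312.27

Ending inventory = $5,312.27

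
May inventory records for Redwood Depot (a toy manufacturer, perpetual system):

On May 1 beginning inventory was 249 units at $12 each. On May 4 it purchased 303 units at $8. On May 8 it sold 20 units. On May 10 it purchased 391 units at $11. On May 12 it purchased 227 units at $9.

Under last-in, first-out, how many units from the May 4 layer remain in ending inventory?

May 8, 20 sold [LIFO — newest first]: 20 @ $8 = $160
Ending inventory: 249 @ $12 + 283 @ $8 + 391 @ $11 + 227 @ $9 = $11,596
Check: goods available $11,756 = COGS $160 + ending $11,596

283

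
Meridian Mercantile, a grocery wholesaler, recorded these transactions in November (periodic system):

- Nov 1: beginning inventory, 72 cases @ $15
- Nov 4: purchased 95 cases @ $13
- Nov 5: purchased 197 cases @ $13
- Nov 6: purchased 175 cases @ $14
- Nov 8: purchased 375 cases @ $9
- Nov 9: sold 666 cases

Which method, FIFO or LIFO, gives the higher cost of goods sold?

FIFO COGS: 72 @ $15 + 95 @ $13 + 197 @ $13 + 175 @ $14 + 127 @ $9 = $8,469
LIFO COGS: 375 @ $9 + 175 @ $14 + 116 @ $13 = $7,333

FIFO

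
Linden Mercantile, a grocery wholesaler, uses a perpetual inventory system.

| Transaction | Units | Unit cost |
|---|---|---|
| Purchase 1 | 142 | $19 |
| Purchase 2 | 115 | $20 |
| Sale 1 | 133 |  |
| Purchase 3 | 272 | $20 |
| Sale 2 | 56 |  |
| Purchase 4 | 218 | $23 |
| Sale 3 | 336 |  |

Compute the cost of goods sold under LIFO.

Sale 1 (133) [LIFO — newest first]: 115 @ $20 + 18 @ $19 = $2,642
Sale 2 (56) [LIFO — newest first]: 56 @ $20 = $1,120
Sale 3 (336) [LIFO — newest first]: 218 @ $23 + 118 @ $20 = $7,374
Total COGS = $2,642 + $1,120 + $7,374 = $11,136
Ending inventory: 124 @ $19 + 98 @ $20 = $4,316
Check: goods available $15,452 = COGS $11,136 + ending $4,316

COGS = $11,136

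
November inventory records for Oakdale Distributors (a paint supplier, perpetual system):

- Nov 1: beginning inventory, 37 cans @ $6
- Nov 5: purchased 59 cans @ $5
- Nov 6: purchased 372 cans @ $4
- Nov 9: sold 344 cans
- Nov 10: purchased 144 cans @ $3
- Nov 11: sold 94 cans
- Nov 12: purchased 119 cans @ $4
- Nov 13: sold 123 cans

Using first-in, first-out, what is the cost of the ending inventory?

Ending inventory = $629

Nov 9, 344 sold [FIFO — oldest first]: 37 @ $6 + 59 @ $5 + 248 @ $4 = $1,509
Nov 11, 94 sold [FIFO — oldest first]: 94 @ $4 = $376
Nov 13, 123 sold [FIFO — oldest first]: 30 @ $4 + 93 @ $3 = $399
Total COGS = $1,509 + $376 + $399 = $2,284
Ending inventory: 51 @ $3 + 119 @ $4 = $629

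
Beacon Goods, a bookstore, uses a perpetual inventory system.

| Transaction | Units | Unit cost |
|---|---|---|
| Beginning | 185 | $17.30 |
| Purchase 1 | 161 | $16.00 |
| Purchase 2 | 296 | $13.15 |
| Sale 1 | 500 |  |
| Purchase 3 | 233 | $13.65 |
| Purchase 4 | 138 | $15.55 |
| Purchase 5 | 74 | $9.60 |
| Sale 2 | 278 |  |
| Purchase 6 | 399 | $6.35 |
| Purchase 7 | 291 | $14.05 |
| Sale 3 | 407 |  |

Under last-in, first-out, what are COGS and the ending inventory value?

Sale 1 (500) [LIFO — newest first]: 296 @ $13.15 + 161 @ $16.00 + 43 @ $17.30 = $7,212.30
Sale 2 (278) [LIFO — newest first]: 74 @ $9.60 + 138 @ $15.55 + 66 @ $13.65 = $3,757.20
Sale 3 (407) [LIFO — newest first]: 291 @ $14.05 + 116 @ $6.35 = $4,825.15
Total COGS = $7,212.30 + $3,757.20 + $4,825.15 = $15,794.65
Ending inventory: 142 @ $17.30 + 167 @ $13.65 + 283 @ $6.35 = $6,533.20

COGS = $15,794.65; ending inventory = $6,533.20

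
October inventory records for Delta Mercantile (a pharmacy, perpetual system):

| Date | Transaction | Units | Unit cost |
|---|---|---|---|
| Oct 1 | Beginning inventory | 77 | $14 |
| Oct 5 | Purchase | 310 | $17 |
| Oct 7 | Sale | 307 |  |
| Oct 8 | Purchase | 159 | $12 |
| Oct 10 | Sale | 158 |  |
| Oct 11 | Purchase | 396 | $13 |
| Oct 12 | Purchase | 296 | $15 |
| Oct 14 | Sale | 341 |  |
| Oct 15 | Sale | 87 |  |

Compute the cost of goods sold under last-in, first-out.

Oct 7, 307 sold [LIFO — newest first]: 307 @ $17 = $5,219
Oct 10, 158 sold [LIFO — newest first]: 158 @ $12 = $1,896
Oct 14, 341 sold [LIFO — newest first]: 296 @ $15 + 45 @ $13 = $5,025
Oct 15, 87 sold [LIFO — newest first]: 87 @ $13 = $1,131
Total COGS = $5,219 + $1,896 + $5,025 + $1,131 = $13,271
Ending inventory: 77 @ $14 + 3 @ $17 + 1 @ $12 + 264 @ $13 = $4,573
Check: goods available $17,844 = COGS $13,271 + ending $4,573

COGS = $13,271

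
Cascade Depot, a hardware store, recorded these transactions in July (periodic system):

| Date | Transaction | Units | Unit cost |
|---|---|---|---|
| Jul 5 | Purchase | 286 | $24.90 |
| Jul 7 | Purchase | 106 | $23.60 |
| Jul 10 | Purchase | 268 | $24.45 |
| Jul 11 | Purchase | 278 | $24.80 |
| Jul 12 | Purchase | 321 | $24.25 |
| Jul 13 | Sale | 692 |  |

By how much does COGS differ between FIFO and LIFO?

FIFO COGS: 286 @ $24.90 + 106 @ $23.60 + 268 @ $24.45 + 32 @ $24.80 = $16,969.20
LIFO COGS: 321 @ $24.25 + 278 @ $24.80 + 93 @ $24.45 = $16,952.50
Difference = |$16,969.20 − $16,952.50| = $16.70

$16.70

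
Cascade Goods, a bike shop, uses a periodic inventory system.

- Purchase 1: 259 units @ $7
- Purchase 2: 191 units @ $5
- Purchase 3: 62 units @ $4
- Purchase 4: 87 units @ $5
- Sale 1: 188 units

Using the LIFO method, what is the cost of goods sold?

Sale 1 (188) [LIFO — newest first]: 87 @ $5 + 62 @ $4 + 39 @ $5 = $878
Ending inventory: 259 @ $7 + 152 @ $5 = $2,573

COGS = $878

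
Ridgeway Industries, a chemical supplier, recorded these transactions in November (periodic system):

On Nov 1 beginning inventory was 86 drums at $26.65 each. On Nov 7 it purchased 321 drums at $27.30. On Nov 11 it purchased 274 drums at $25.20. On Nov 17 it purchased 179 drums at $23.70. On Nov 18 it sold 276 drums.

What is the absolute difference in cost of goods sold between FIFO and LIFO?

$792.20

FIFO COGS: 86 @ $26.65 + 190 @ $27.30 = $7,478.90
LIFO COGS: 179 @ $23.70 + 97 @ $25.20 = $6,686.70
Difference = |$7,478.90 − $6,686.70| = $792.20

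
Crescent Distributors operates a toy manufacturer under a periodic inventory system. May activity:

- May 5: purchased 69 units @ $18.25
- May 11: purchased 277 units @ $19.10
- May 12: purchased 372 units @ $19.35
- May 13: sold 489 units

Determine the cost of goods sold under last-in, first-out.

COGS = $9,432.90

May 13, 489 sold [LIFO — newest first]: 372 @ $19.35 + 117 @ $19.10 = $9,432.90
Ending inventory: 69 @ $18.25 + 160 @ $19.10 = $4,315.25
Check: goods available $13,748.15 = COGS $9,432.90 + ending $4,315.25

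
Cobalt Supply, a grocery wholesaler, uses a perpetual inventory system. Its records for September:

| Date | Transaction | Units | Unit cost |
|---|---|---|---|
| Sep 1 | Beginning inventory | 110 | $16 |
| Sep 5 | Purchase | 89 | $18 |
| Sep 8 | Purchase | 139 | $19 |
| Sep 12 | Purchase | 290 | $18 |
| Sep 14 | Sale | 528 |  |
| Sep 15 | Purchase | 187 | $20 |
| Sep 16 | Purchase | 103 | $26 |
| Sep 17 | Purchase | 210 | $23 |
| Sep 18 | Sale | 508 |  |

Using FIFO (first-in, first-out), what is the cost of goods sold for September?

Sep 14, 528 sold [FIFO — oldest first]: 110 @ $16 + 89 @ $18 + 139 @ $19 + 190 @ $18 = $9,423
Sep 18, 508 sold [FIFO — oldest first]: 100 @ $18 + 187 @ $20 + 103 @ $26 + 118 @ $23 = $10,932
Total COGS = $9,423 + $10,932 = $20,355
Ending inventory: 92 @ $23 = $2,116

COGS = $20,355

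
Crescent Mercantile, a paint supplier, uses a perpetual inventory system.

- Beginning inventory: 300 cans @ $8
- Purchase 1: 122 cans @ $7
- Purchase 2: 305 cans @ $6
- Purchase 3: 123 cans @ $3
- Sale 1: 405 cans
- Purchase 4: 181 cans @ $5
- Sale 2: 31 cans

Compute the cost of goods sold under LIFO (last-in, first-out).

Sale 1 (405) [LIFO — newest first]: 123 @ $3 + 282 @ $6 = $2,061
Sale 2 (31) [LIFO — newest first]: 31 @ $5 = $155
Total COGS = $2,061 + $155 = $2,216
Ending inventory: 300 @ $8 + 122 @ $7 + 23 @ $6 + 150 @ $5 = $4,142

COGS = $2,216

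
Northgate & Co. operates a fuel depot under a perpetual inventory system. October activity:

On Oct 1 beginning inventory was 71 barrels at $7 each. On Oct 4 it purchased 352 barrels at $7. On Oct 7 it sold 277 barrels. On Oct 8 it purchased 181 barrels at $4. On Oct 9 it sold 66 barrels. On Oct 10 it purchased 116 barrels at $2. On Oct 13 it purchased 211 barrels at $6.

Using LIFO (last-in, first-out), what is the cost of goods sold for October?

Oct 7, 277 sold [LIFO — newest first]: 277 @ $7 = $1,939
Oct 9, 66 sold [LIFO — newest first]: 66 @ $4 = $264
Total COGS = $1,939 + $264 = $2,203
Ending inventory: 71 @ $7 + 75 @ $7 + 115 @ $4 + 116 @ $2 + 211 @ $6 = $2,980

COGS = $2,203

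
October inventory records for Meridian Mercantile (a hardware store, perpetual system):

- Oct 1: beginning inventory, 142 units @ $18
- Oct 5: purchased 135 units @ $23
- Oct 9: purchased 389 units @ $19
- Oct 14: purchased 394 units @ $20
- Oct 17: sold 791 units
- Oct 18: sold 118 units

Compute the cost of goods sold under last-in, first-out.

Oct 17, 791 sold [LIFO — newest first]: 394 @ $20 + 389 @ $19 + 8 @ $23 = $15,455
Oct 18, 118 sold [LIFO — newest first]: 118 @ $23 = $2,714
Total COGS = $15,455 + $2,714 = $18,169
Ending inventory: 142 @ $18 + 9 @ $23 = $2,763

COGS = $18,169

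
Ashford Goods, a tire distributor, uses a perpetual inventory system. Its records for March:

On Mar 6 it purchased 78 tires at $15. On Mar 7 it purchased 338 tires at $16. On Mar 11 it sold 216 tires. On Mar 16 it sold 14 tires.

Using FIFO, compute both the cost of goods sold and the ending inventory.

COGS = $3,602; ending inventory = $2,976

Mar 11, 216 sold [FIFO — oldest first]: 78 @ $15 + 138 @ $16 = $3,378
Mar 16, 14 sold [FIFO — oldest first]: 14 @ $16 = $224
Total COGS = $3,378 + $224 = $3,602
Ending inventory: 186 @ $16 = $2,976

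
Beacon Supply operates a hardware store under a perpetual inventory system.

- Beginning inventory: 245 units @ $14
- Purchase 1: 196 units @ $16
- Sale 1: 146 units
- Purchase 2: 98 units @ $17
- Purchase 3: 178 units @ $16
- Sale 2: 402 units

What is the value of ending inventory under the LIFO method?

Sale 1 (146) [LIFO — newest first]: 146 @ $16 = $2,336
Sale 2 (402) [LIFO — newest first]: 178 @ $16 + 98 @ $17 + 50 @ $16 + 76 @ $14 = $6,378
Total COGS = $2,336 + $6,378 = $8,714
Ending inventory: 169 @ $14 = $2,366
Check: goods available $11,080 = COGS $8,714 + ending $2,366

Ending inventory = $2,366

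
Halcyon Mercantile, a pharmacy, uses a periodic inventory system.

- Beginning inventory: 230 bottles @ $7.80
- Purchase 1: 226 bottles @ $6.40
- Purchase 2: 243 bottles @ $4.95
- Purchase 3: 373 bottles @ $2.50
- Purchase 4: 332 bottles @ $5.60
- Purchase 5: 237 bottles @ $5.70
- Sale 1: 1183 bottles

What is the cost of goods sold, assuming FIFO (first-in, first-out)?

COGS = $5,997.35

Sale 1 (1183) [FIFO — oldest first]: 230 @ $7.80 + 226 @ $6.40 + 243 @ $4.95 + 373 @ $2.50 + 111 @ $5.60 = $5,997.35
Ending inventory: 221 @ $5.60 + 237 @ $5.70 = $2,588.50
Check: goods available $8,585.85 = COGS $5,997.35 + ending $2,588.50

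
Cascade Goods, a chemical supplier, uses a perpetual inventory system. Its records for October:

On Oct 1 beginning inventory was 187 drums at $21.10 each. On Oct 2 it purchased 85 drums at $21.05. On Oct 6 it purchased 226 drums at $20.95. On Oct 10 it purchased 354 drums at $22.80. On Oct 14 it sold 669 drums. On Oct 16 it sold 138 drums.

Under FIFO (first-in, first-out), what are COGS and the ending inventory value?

Oct 14, 669 sold [FIFO — oldest first]: 187 @ $21.10 + 85 @ $21.05 + 226 @ $20.95 + 171 @ $22.80 = $14,368.45
Oct 16, 138 sold [FIFO — oldest first]: 138 @ $22.80 = $3,146.40
Total COGS = $14,368.45 + $3,146.40 = $17,514.85
Ending inventory: 45 @ $22.80 = $1,026.00

COGS = $17,514.85; ending inventory = $1,026.00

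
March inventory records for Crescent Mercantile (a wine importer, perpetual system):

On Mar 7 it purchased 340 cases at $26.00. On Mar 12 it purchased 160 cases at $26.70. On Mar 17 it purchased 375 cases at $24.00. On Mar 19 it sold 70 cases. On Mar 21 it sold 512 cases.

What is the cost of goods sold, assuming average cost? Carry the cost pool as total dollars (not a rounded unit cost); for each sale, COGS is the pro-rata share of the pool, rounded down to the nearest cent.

COGS = $14,707.63

After Mar 7: 340 on hand, pool $8,840.00 (≈ $26.0000 each)
After Mar 12: 500 on hand, pool $13,112.00 (≈ $26.2240 each)
After Mar 17: 875 on hand, pool $22,112.00 (≈ $25.2709 each)
Mar 19, sell 70: 70/875 × $22,112.00 → $1,768.96
Mar 21, sell 512: 512/805 × $20,343.04 → $12,938.67
Total COGS = $1,768.96 + $12,938.67 = $14,707.63
Ending inventory (cost pool remaining) = $7,404.37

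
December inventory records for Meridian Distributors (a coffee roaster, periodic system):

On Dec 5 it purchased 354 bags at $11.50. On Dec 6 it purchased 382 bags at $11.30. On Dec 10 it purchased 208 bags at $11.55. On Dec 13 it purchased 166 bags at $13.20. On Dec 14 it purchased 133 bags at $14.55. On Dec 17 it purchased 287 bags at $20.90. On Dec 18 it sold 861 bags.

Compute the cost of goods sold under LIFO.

COGS = $13,284.15

Dec 18, 861 sold [LIFO — newest first]: 287 @ $20.90 + 133 @ $14.55 + 166 @ $13.20 + 208 @ $11.55 + 67 @ $11.30 = $13,284.15
Ending inventory: 354 @ $11.50 + 315 @ $11.30 = $7,630.50
Check: goods available $20,914.65 = COGS $13,284.15 + ending $7,630.50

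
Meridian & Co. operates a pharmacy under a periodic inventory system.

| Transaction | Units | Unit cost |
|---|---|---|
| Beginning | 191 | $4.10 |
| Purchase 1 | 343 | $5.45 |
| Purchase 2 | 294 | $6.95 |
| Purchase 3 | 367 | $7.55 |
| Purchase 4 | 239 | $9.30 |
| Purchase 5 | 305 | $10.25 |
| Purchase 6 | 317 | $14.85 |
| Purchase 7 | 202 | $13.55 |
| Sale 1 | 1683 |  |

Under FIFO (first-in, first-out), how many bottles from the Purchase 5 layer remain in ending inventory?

Sale 1 (1683) [FIFO — oldest first]: 191 @ $4.10 + 343 @ $5.45 + 294 @ $6.95 + 367 @ $7.55 + 239 @ $9.30 + 249 @ $10.25 = $12,241.55
Ending inventory: 56 @ $10.25 + 317 @ $14.85 + 202 @ $13.55 = $8,018.55
Check: goods available $20,260.10 = COGS $12,241.55 + ending $8,018.55

56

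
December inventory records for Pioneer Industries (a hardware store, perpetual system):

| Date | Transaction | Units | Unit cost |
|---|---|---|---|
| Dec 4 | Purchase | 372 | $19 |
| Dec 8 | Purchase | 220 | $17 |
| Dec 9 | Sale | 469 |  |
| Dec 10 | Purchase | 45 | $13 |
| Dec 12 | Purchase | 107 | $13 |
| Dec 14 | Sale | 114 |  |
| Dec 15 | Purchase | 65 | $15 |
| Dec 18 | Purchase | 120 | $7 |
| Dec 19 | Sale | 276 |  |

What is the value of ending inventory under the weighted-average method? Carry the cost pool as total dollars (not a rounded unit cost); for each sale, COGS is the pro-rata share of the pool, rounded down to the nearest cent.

Ending inventory = $867.23

After Dec 4: 372 on hand, pool $7,068.00 (≈ $19.0000 each)
After Dec 8: 592 on hand, pool $10,808.00 (≈ $18.2568 each)
Dec 9, sell 469: 469/592 × $10,808.00 → $8,562.41
After Dec 10: 168 on hand, pool $2,830.59 (≈ $16.8487 each)
After Dec 12: 275 on hand, pool $4,221.59 (≈ $15.3512 each)
Dec 14, sell 114: 114/275 × $4,221.59 → $1,750.04
After Dec 15: 226 on hand, pool $3,446.55 (≈ $15.2502 each)
After Dec 18: 346 on hand, pool $4,286.55 (≈ $12.3889 each)
Dec 19, sell 276: 276/346 × $4,286.55 → $3,419.32
Total COGS = $8,562.41 + $1,750.04 + $3,419.32 = $13,731.77
Ending inventory (cost pool remaining) = $867.23
Check: goods available $14,599.00 = COGS $13,731.77 + ending $867.23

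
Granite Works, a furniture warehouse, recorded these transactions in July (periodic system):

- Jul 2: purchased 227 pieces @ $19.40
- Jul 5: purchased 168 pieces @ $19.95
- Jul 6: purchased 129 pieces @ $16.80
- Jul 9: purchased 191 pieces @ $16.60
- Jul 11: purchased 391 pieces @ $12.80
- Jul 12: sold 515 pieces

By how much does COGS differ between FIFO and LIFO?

FIFO COGS: 227 @ $19.40 + 168 @ $19.95 + 120 @ $16.80 = $9,771.40
LIFO COGS: 391 @ $12.80 + 124 @ $16.60 = $7,063.20
Difference = |$9,771.40 − $7,063.20| = $2,708.20

$2,708.20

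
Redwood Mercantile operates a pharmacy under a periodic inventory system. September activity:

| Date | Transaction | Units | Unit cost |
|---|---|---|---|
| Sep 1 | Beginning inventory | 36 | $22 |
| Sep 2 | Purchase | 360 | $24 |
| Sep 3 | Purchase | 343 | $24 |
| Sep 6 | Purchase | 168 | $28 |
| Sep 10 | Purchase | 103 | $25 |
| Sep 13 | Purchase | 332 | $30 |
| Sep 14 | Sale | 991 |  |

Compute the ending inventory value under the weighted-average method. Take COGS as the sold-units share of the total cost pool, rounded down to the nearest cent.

Ending inventory = $9,128.88

Sep 14, sell 991: 991/1342 × $34,903.00 → $25,774.12
Ending inventory (cost pool remaining) = $9,128.88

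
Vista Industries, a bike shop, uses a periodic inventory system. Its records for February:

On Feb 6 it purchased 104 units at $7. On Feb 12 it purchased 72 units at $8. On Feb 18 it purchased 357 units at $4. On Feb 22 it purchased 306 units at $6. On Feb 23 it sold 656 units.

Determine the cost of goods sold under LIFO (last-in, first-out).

Feb 23, 656 sold [LIFO — newest first]: 306 @ $6 + 350 @ $4 = $3,236
Ending inventory: 104 @ $7 + 72 @ $8 + 7 @ $4 = $1,332

COGS = $3,236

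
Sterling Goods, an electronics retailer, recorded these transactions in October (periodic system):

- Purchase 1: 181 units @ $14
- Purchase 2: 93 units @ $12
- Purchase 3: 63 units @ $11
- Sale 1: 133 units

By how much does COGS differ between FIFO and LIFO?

$329

FIFO COGS: 133 @ $14 = $1,862
LIFO COGS: 63 @ $11 + 70 @ $12 = $1,533
Difference = |$1,862 − $1,533| = $329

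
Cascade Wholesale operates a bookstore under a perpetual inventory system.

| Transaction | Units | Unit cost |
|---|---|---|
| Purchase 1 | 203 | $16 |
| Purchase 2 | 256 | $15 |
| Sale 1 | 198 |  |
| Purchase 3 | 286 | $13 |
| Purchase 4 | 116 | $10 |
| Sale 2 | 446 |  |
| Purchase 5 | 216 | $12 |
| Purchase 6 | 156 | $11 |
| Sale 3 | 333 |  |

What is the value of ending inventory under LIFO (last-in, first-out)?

Ending inventory = $3,926

Sale 1 (198) [LIFO — newest first]: 198 @ $15 = $2,970
Sale 2 (446) [LIFO — newest first]: 116 @ $10 + 286 @ $13 + 44 @ $15 = $5,538
Sale 3 (333) [LIFO — newest first]: 156 @ $11 + 177 @ $12 = $3,840
Total COGS = $2,970 + $5,538 + $3,840 = $12,348
Ending inventory: 203 @ $16 + 14 @ $15 + 39 @ $12 = $3,926
Check: goods available $16,274 = COGS $12,348 + ending $3,926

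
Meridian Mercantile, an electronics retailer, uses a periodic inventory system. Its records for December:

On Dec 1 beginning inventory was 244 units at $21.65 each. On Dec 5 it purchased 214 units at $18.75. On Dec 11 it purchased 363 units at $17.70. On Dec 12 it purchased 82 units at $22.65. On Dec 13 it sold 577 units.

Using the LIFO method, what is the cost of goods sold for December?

Dec 13, 577 sold [LIFO — newest first]: 82 @ $22.65 + 363 @ $17.70 + 132 @ $18.75 = $10,757.40
Ending inventory: 244 @ $21.65 + 82 @ $18.75 = $6,820.10
Check: goods available $17,577.50 = COGS $10,757.40 + ending $6,820.10

COGS = $10,757.40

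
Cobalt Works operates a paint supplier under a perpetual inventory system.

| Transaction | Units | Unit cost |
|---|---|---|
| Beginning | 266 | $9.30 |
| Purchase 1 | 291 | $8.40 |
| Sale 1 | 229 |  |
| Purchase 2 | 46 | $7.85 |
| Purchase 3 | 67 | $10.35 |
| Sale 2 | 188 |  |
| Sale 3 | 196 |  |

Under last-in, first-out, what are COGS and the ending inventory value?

COGS = $5,442.65; ending inventory = $530.10

Sale 1 (229) [LIFO — newest first]: 229 @ $8.40 = $1,923.60
Sale 2 (188) [LIFO — newest first]: 67 @ $10.35 + 46 @ $7.85 + 62 @ $8.40 + 13 @ $9.30 = $1,696.25
Sale 3 (196) [LIFO — newest first]: 196 @ $9.30 = $1,822.80
Total COGS = $1,923.60 + $1,696.25 + $1,822.80 = $5,442.65
Ending inventory: 57 @ $9.30 = $530.10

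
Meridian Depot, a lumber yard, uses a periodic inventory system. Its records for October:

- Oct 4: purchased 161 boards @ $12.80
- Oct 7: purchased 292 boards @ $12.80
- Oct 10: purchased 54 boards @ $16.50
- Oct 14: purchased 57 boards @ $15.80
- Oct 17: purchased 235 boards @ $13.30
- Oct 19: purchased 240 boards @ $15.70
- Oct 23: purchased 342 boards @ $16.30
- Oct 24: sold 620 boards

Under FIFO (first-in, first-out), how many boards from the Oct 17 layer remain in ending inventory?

179

Oct 24, 620 sold [FIFO — oldest first]: 161 @ $12.80 + 292 @ $12.80 + 54 @ $16.50 + 57 @ $15.80 + 56 @ $13.30 = $8,334.80
Ending inventory: 179 @ $13.30 + 240 @ $15.70 + 342 @ $16.30 = $11,723.30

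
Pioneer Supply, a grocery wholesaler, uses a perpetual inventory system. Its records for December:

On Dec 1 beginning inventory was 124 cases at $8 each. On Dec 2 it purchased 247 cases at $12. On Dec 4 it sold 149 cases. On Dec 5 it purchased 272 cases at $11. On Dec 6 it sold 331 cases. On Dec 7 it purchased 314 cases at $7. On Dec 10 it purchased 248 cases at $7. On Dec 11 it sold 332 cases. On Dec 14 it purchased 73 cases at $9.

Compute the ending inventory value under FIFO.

Ending inventory = $3,408

Dec 4, 149 sold [FIFO — oldest first]: 124 @ $8 + 25 @ $12 = $1,292
Dec 6, 331 sold [FIFO — oldest first]: 222 @ $12 + 109 @ $11 = $3,863
Dec 11, 332 sold [FIFO — oldest first]: 163 @ $11 + 169 @ $7 = $2,976
Total COGS = $1,292 + $3,863 + $2,976 = $8,131
Ending inventory: 145 @ $7 + 248 @ $7 + 73 @ $9 = $3,408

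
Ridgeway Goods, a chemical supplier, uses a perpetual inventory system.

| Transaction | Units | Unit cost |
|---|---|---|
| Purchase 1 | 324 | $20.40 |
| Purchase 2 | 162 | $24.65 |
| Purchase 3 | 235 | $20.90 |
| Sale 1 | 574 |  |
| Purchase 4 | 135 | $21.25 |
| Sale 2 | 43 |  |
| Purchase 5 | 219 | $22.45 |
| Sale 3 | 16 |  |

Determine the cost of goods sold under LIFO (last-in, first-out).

Sale 1 (574) [LIFO — newest first]: 235 @ $20.90 + 162 @ $24.65 + 177 @ $20.40 = $12,515.60
Sale 2 (43) [LIFO — newest first]: 43 @ $21.25 = $913.75
Sale 3 (16) [LIFO — newest first]: 16 @ $22.45 = $359.20
Total COGS = $12,515.60 + $913.75 + $359.20 = $13,788.55
Ending inventory: 147 @ $20.40 + 92 @ $21.25 + 203 @ $22.45 = $9,511.15
Check: goods available $23,299.70 = COGS $13,788.55 + ending $9,511.15

COGS = $13,788.55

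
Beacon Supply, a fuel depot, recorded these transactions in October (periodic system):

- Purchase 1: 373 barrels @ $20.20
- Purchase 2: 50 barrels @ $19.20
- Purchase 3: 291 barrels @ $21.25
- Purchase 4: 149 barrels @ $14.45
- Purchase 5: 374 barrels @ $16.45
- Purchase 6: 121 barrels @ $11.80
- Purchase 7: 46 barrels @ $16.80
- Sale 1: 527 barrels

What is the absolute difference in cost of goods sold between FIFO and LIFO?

$2,582.00

FIFO COGS: 373 @ $20.20 + 50 @ $19.20 + 104 @ $21.25 = $10,704.60
LIFO COGS: 46 @ $16.80 + 121 @ $11.80 + 360 @ $16.45 = $8,122.60
Difference = |$10,704.60 − $8,122.60| = $2,582.00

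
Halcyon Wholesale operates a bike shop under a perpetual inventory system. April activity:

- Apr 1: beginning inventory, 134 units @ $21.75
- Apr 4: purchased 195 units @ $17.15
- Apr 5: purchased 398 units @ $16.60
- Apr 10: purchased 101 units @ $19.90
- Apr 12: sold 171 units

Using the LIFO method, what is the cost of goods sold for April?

Apr 12, 171 sold [LIFO — newest first]: 101 @ $19.90 + 70 @ $16.60 = $3,171.90
Ending inventory: 134 @ $21.75 + 195 @ $17.15 + 328 @ $16.60 = $11,703.55

COGS = $3,171.90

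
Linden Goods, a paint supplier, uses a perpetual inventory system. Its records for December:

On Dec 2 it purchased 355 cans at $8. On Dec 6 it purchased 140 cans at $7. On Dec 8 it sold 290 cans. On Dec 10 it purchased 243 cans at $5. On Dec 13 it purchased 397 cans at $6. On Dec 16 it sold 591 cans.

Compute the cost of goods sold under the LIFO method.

COGS = $5,532

Dec 8, 290 sold [LIFO — newest first]: 140 @ $7 + 150 @ $8 = $2,180
Dec 16, 591 sold [LIFO — newest first]: 397 @ $6 + 194 @ $5 = $3,352
Total COGS = $2,180 + $3,352 = $5,532
Ending inventory: 205 @ $8 + 49 @ $5 = $1,885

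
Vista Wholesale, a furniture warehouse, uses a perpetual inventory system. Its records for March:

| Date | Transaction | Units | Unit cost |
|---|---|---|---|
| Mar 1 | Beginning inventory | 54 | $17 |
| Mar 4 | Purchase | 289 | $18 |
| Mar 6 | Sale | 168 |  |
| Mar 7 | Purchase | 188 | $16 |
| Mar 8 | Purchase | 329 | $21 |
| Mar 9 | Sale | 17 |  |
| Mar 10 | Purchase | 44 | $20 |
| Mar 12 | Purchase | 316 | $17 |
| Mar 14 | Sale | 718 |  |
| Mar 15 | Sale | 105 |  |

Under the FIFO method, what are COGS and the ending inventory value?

Mar 6, 168 sold [FIFO — oldest first]: 54 @ $17 + 114 @ $18 = $2,970
Mar 9, 17 sold [FIFO — oldest first]: 17 @ $18 = $306
Mar 14, 718 sold [FIFO — oldest first]: 158 @ $18 + 188 @ $16 + 329 @ $21 + 43 @ $20 = $13,621
Mar 15, 105 sold [FIFO — oldest first]: 1 @ $20 + 104 @ $17 = $1,788
Total COGS = $2,970 + $306 + $13,621 + $1,788 = $18,685
Ending inventory: 212 @ $17 = $3,604

COGS = $18,685; ending inventory = $3,604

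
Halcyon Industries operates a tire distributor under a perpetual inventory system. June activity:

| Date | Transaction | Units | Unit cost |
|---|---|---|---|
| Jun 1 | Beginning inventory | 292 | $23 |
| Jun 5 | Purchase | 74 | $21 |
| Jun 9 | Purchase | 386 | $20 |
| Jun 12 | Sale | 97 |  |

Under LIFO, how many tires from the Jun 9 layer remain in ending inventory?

Jun 12, 97 sold [LIFO — newest first]: 97 @ $20 = $1,940
Ending inventory: 292 @ $23 + 74 @ $21 + 289 @ $20 = $14,050

289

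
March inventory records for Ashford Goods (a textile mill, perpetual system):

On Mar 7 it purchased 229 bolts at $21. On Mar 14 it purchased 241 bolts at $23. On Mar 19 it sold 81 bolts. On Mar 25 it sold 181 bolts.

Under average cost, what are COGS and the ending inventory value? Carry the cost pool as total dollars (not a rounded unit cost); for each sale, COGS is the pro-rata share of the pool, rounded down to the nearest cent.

COGS = $5,770.68; ending inventory = $4,581.32

After Mar 7: 229 on hand, pool $4,809.00 (≈ $21.0000 each)
After Mar 14: 470 on hand, pool $10,352.00 (≈ $22.0255 each)
Mar 19, sell 81: 81/470 × $10,352.00 → $1,784.06
Mar 25, sell 181: 181/389 × $8,567.94 → $3,986.62
Total COGS = $1,784.06 + $3,986.62 = $5,770.68
Ending inventory (cost pool remaining) = $4,581.32
Check: goods available $10,352.00 = COGS $5,770.68 + ending $4,581.32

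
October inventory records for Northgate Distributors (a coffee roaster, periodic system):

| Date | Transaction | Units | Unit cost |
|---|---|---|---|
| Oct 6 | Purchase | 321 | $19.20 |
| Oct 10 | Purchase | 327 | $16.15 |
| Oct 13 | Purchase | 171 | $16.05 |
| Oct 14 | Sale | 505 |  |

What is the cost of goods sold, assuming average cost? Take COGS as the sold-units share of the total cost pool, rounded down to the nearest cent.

COGS = $8,748.89

Oct 14, sell 505: 505/819 × $14,188.80 → $8,748.89
Ending inventory (cost pool remaining) = $5,439.91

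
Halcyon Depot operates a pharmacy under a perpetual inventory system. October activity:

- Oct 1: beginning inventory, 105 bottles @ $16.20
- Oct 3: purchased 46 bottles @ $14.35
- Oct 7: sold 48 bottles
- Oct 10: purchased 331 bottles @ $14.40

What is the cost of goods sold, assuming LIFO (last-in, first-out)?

Oct 7, 48 sold [LIFO — newest first]: 46 @ $14.35 + 2 @ $16.20 = $692.50
Ending inventory: 103 @ $16.20 + 331 @ $14.40 = $6,435.00

COGS = $692.50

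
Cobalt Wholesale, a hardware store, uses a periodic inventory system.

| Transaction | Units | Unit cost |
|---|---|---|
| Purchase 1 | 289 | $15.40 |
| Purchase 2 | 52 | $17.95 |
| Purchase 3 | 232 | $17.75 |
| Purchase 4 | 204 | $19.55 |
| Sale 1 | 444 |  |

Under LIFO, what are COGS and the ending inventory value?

COGS = $8,249.80; ending inventory = $5,240.40

Sale 1 (444) [LIFO — newest first]: 204 @ $19.55 + 232 @ $17.75 + 8 @ $17.95 = $8,249.80
Ending inventory: 289 @ $15.40 + 44 @ $17.95 = $5,240.40
Check: goods available $13,490.20 = COGS $8,249.80 + ending $5,240.40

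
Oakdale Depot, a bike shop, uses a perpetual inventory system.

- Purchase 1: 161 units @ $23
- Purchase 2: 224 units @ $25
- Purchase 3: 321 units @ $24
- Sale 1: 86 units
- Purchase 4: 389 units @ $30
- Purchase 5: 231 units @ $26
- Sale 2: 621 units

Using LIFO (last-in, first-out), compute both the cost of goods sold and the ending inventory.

Sale 1 (86) [LIFO — newest first]: 86 @ $24 = $2,064
Sale 2 (621) [LIFO — newest first]: 231 @ $26 + 389 @ $30 + 1 @ $24 = $17,700
Total COGS = $2,064 + $17,700 = $19,764
Ending inventory: 161 @ $23 + 224 @ $25 + 234 @ $24 = $14,919

COGS = $19,764; ending inventory = $14,919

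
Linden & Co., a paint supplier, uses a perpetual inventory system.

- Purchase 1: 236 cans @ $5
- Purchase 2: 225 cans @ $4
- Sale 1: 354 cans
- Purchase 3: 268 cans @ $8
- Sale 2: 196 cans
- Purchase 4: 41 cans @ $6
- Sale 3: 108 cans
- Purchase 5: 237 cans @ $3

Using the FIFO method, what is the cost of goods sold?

Sale 1 (354) [FIFO — oldest first]: 236 @ $5 + 118 @ $4 = $1,652
Sale 2 (196) [FIFO — oldest first]: 107 @ $4 + 89 @ $8 = $1,140
Sale 3 (108) [FIFO — oldest first]: 108 @ $8 = $864
Total COGS = $1,652 + $1,140 + $864 = $3,656
Ending inventory: 71 @ $8 + 41 @ $6 + 237 @ $3 = $1,525

COGS = $3,656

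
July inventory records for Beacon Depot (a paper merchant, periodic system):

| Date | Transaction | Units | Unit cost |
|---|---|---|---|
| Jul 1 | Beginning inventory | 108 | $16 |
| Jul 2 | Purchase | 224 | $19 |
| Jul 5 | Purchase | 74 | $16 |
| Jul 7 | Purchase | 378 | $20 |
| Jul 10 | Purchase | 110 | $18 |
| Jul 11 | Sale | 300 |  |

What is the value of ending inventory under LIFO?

Ending inventory = $10,928

Jul 11, 300 sold [LIFO — newest first]: 110 @ $18 + 190 @ $20 = $5,780
Ending inventory: 108 @ $16 + 224 @ $19 + 74 @ $16 + 188 @ $20 = $10,928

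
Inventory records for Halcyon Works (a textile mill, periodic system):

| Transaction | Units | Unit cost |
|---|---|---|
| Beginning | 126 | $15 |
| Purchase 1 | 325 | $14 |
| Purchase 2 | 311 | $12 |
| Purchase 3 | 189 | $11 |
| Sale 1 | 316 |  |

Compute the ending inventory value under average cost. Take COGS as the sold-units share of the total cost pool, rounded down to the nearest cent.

Ending inventory = $8,180.22

Sale 1, sell 316: 316/951 × $12,251.00 → $4,070.78
Ending inventory (cost pool remaining) = $8,180.22
Check: goods available $12,251.00 = COGS $4,070.78 + ending $8,180.22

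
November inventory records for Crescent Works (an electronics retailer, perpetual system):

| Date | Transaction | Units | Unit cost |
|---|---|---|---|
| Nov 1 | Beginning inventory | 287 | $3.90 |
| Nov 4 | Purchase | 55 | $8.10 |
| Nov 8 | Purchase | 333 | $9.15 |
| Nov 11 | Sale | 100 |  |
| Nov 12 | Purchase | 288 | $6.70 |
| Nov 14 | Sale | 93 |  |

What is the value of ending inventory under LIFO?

Nov 11, 100 sold [LIFO — newest first]: 100 @ $9.15 = $915.00
Nov 14, 93 sold [LIFO — newest first]: 93 @ $6.70 = $623.10
Total COGS = $915.00 + $623.10 = $1,538.10
Ending inventory: 287 @ $3.90 + 55 @ $8.10 + 233 @ $9.15 + 195 @ $6.70 = $5,003.25
Check: goods available $6,541.35 = COGS $1,538.10 + ending $5,003.25

Ending inventory = $5,003.25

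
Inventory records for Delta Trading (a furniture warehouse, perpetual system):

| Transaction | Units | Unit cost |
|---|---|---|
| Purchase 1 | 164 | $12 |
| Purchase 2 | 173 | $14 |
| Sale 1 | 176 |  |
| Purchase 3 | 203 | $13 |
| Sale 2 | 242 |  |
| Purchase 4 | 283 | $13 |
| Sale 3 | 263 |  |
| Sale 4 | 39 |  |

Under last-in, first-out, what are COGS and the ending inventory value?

COGS = $9,472; ending inventory = $1,236

Sale 1 (176) [LIFO — newest first]: 173 @ $14 + 3 @ $12 = $2,458
Sale 2 (242) [LIFO — newest first]: 203 @ $13 + 39 @ $12 = $3,107
Sale 3 (263) [LIFO — newest first]: 263 @ $13 = $3,419
Sale 4 (39) [LIFO — newest first]: 20 @ $13 + 19 @ $12 = $488
Total COGS = $2,458 + $3,107 + $3,419 + $488 = $9,472
Ending inventory: 103 @ $12 = $1,236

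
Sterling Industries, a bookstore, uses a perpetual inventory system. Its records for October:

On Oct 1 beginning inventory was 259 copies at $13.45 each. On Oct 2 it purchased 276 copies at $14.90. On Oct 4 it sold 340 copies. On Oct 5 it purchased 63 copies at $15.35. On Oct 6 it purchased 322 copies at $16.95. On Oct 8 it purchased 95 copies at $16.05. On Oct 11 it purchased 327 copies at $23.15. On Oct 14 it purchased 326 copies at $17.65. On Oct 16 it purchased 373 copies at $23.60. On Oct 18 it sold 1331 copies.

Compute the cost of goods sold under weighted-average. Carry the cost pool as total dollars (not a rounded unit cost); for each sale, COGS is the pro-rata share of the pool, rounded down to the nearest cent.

COGS = $30,527.96

After Oct 1: 259 on hand, pool $3,483.55 (≈ $13.4500 each)
After Oct 2: 535 on hand, pool $7,595.95 (≈ $14.1980 each)
Oct 4, sell 340: 340/535 × $7,595.95 → $4,827.33
After Oct 5: 258 on hand, pool $3,735.67 (≈ $14.4793 each)
After Oct 6: 580 on hand, pool $9,193.57 (≈ $15.8510 each)
After Oct 8: 675 on hand, pool $10,718.32 (≈ $15.8790 each)
After Oct 11: 1002 on hand, pool $18,288.37 (≈ $18.2519 each)
After Oct 14: 1328 on hand, pool $24,042.27 (≈ $18.1041 each)
After Oct 16: 1701 on hand, pool $32,845.07 (≈ $19.3093 each)
Oct 18, sell 1331: 1331/1701 × $32,845.07 → $25,700.63
Total COGS = $4,827.33 + $25,700.63 = $30,527.96
Ending inventory (cost pool remaining) = $7,144.44
Check: goods available $37,672.40 = COGS $30,527.96 + ending $7,144.44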